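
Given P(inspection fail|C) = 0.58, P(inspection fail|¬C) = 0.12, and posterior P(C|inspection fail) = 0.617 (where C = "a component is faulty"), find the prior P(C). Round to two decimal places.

P(C) = 0.25

In odds form, posterior odds = prior odds × likelihood ratio, so prior odds = posterior odds ÷ LR.
Posterior odds = 0.617/(1−0.617) = 1.6110. LR = 0.58/0.12 = 4.8333.
Prior odds = 1.6110/4.8333 = 0.3333, so P(C) = 0.3333/(1+0.3333) ≈ 0.25.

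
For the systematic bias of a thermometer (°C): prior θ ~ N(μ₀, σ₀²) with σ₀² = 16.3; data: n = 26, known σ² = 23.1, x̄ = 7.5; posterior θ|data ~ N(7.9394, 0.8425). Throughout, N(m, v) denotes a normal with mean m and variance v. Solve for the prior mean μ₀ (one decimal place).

μ₀ = 16.0

With known observation variance, the Normal–Normal posterior has precision τ_n = τ₀ + n/σ² and mean μ_n = (τ₀μ₀ + (n/σ²)x̄)/τ_n.
Here τ₀ = 1/16.3 = 0.061350 and τ_data = 26/23.1 = 1.125541, so τ_n = 1.186891.
Rearranging for μ₀: μ₀ = (μ_n·τ_n − τ_data·x̄)/τ₀ = (7.9394·1.186891 − 1.125541·7.5) / 0.061350 = 0.981645/0.061350 ≈ 16.0.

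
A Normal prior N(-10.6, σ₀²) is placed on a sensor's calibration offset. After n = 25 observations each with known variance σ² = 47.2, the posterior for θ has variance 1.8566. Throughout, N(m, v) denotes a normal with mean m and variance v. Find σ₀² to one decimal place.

σ₀² = 111.6

For the Normal–Normal model with known σ², precisions add: τ_n = τ₀ + n/σ².
So 1/σ₀² = 1/1.8566 − 25/47.2 = 0.538619 − 0.529661 = 0.008958.
Hence σ₀² = 1/0.008958 ≈ 111.6.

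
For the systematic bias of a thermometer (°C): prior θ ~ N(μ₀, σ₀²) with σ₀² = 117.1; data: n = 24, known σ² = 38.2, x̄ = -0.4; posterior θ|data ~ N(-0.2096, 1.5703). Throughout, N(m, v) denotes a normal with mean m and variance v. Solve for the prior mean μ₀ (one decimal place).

The posterior mean is a precision-weighted average: μ_n = (τ₀μ₀ + τ_data·x̄)/(τ₀+τ_data), with τ₀=1/σ₀² and τ_data=n/σ².
Here τ₀ = 1/117.1 = 0.008540 and τ_data = 24/38.2 = 0.628272, so τ_n = 0.636812.
Rearranging for μ₀: μ₀ = (μ_n·τ_n − τ_data·x̄)/τ₀ = (-0.2096·0.636812 − 0.628272·-0.4) / 0.008540 = 0.117833/0.008540 ≈ 13.8.

μ₀ = 13.8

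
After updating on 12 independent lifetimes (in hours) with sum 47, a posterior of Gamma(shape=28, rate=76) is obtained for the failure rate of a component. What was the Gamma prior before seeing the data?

Gamma(shape=16, rate=29)

Gamma–exponential conjugacy: posterior shape = α + n, posterior rate = β + Σtᵢ.
So α = 28 − 12 = 16 and β = 76 − 47 = 29.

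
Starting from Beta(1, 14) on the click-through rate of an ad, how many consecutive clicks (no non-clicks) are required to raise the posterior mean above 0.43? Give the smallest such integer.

After k clicks and 0 non-clicks the posterior is Beta(1+k, 14), with mean (1+k)/(1+14+k).
Set (1+k)/(15+k) > 0.43 and solve: k > (0.43·15 − 1)/(1 − 0.43) = 9.561.
The smallest integer exceeding 9.561 is 10, and checking k=10: (11)/(25) = 0.4400 > 0.43.

k = 10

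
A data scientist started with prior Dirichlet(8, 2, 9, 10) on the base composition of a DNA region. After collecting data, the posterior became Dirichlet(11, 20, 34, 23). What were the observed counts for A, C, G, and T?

For a Dirichlet(α) prior with multinomial counts c, the posterior is Dirichlet(α + c) componentwise.
Counts are posterior − prior componentwise: 11−8=3, 20−2=18, 34−9=25, 23−10=13.

counts (3, 18, 25, 13)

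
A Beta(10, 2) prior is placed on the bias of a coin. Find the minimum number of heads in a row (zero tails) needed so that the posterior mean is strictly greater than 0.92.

After k heads and 0 tails the posterior is Beta(10+k, 2), with mean (10+k)/(10+2+k).
Set (10+k)/(12+k) > 0.92 and solve: k > (0.92·12 − 10)/(1 − 0.92) = 13.000.
The smallest integer exceeding 13.000 is 14, and checking k=14: (24)/(26) = 0.9231 > 0.92.

k = 14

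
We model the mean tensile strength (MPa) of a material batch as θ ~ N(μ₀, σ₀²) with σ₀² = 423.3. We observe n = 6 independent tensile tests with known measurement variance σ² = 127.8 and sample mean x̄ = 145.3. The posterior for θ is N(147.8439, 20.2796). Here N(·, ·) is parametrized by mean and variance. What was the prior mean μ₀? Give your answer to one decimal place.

μ₀ = 198.4

With known observation variance, the Normal–Normal posterior has precision τ_n = τ₀ + n/σ² and mean μ_n = (τ₀μ₀ + (n/σ²)x̄)/τ_n.
Here τ₀ = 1/423.3 = 0.002362 and τ_data = 6/127.8 = 0.046948, so τ_n = 0.049310.
Rearranging for μ₀: μ₀ = (μ_n·τ_n − τ_data·x̄)/τ₀ = (147.8439·0.049310 − 0.046948·145.3) / 0.002362 = 0.468638/0.002362 ≈ 198.4.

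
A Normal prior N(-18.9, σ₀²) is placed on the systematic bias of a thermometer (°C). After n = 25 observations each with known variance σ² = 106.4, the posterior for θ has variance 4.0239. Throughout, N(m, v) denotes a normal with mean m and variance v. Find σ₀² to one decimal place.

Posterior precision equals prior precision plus data precision: 1/σ_n² = 1/σ₀² + n/σ².
So 1/σ₀² = 1/4.0239 − 25/106.4 = 0.248515 − 0.234962 = 0.013553.
Hence σ₀² = 1/0.013553 ≈ 73.8.

σ₀² = 73.8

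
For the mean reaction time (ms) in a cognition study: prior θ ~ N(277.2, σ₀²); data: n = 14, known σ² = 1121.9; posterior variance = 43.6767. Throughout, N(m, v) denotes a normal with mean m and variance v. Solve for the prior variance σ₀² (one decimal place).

Posterior precision equals prior precision plus data precision: 1/σ_n² = 1/σ₀² + n/σ².
So 1/σ₀² = 1/43.6767 − 14/1121.9 = 0.022896 − 0.012479 = 0.010417.
Hence σ₀² = 1/0.010417 ≈ 96.0.

σ₀² = 96.0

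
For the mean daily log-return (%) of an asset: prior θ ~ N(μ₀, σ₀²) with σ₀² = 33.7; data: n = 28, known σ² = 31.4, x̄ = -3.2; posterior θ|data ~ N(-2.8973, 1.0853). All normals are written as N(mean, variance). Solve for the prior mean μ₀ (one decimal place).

With known observation variance, the Normal–Normal posterior has precision τ_n = τ₀ + n/σ² and mean μ_n = (τ₀μ₀ + (n/σ²)x̄)/τ_n.
Here τ₀ = 1/33.7 = 0.029674 and τ_data = 28/31.4 = 0.891720, so τ_n = 0.921394.
Rearranging for μ₀: μ₀ = (μ_n·τ_n − τ_data·x̄)/τ₀ = (-2.8973·0.921394 − 0.891720·-3.2) / 0.029674 = 0.183949/0.029674 ≈ 6.2.

μ₀ = 6.2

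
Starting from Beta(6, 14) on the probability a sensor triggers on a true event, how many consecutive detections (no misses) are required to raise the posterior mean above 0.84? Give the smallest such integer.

k = 68

After k detections and 0 misses the posterior is Beta(6+k, 14), with mean (6+k)/(6+14+k).
Set (6+k)/(20+k) > 0.84 and solve: k > (0.84·20 − 6)/(1 − 0.84) = 67.500.
The smallest integer exceeding 67.500 is 68.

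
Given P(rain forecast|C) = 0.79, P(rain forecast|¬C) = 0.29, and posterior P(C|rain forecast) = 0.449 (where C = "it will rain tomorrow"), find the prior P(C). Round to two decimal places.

P(C) = 0.23

Bayes' rule in odds form gives O(C|E) = O(C)·[P(E|C)/P(E|¬C)], hence O(C) = O(C|E)/LR.
Posterior odds = 0.449/(1−0.449) = 0.8149. LR = 0.79/0.29 = 2.7241.
Prior odds = 0.8149/2.7241 = 0.2991, so P(C) = 0.2991/(1+0.2991) ≈ 0.23.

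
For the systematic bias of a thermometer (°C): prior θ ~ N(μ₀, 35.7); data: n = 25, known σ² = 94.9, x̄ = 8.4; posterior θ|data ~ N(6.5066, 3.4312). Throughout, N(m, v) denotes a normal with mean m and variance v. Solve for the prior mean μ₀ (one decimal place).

μ₀ = -11.3

With known observation variance, the Normal–Normal posterior has precision τ_n = τ₀ + n/σ² and mean μ_n = (τ₀μ₀ + (n/σ²)x̄)/τ_n.
Here τ₀ = 1/35.7 = 0.028011 and τ_data = 25/94.9 = 0.263435, so τ_n = 0.291446.
Rearranging for μ₀: μ₀ = (μ_n·τ_n − τ_data·x̄)/τ₀ = (6.5066·0.291446 − 0.263435·8.4) / 0.028011 = -0.316531/0.028011 ≈ -11.3.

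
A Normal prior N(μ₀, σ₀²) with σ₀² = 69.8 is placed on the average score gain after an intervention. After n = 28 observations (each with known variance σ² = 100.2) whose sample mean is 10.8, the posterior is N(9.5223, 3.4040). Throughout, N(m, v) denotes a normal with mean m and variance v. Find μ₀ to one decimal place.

μ₀ = -15.4

The posterior mean is a precision-weighted average: μ_n = (τ₀μ₀ + τ_data·x̄)/(τ₀+τ_data), with τ₀=1/σ₀² and τ_data=n/σ².
Here τ₀ = 1/69.8 = 0.014327 and τ_data = 28/100.2 = 0.279441, so τ_n = 0.293768.
Rearranging for μ₀: μ₀ = (μ_n·τ_n − τ_data·x̄)/τ₀ = (9.5223·0.293768 − 0.279441·10.8) / 0.014327 = -0.220616/0.014327 ≈ -15.4.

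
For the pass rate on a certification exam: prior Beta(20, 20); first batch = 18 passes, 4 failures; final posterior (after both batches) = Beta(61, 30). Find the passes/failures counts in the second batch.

23 passes and 6 failures

Sequential conjugate updates are equivalent to a single update on the pooled data, so total successes = posterior α − prior α and total failures = posterior β − prior β.
Total across both batches: 61−20=41 passes, 30−20=10 failures.
Subtract the first batch: 41−18=23 passes and 10−4=6 failures.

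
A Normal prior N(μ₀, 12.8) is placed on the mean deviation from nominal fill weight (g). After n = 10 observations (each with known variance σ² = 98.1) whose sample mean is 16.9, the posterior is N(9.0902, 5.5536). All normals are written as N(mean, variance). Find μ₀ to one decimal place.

μ₀ = -1.1

The posterior mean is a precision-weighted average: μ_n = (τ₀μ₀ + τ_data·x̄)/(τ₀+τ_data), with τ₀=1/σ₀² and τ_data=n/σ².
Here τ₀ = 1/12.8 = 0.078125 and τ_data = 10/98.1 = 0.101937, so τ_n = 0.180062.
Rearranging for μ₀: μ₀ = (μ_n·τ_n − τ_data·x̄)/τ₀ = (9.0902·0.180062 − 0.101937·16.9) / 0.078125 = -0.085936/0.078125 ≈ -1.1.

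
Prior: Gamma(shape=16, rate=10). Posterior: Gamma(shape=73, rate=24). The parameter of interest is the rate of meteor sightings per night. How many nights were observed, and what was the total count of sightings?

A Gamma(α, β) prior (rate parametrization) on a Poisson rate with n observations summing to S gives posterior Gamma(α+S, β+n).
Matching: Σxᵢ = 73 − 16 = 57 and n = 24 − 10 = 14.

n = 14 nights with total 57 sightings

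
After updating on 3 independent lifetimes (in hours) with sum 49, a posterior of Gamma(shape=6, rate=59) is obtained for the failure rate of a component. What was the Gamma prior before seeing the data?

For an exponential likelihood with a Gamma(α, β) prior on the rate, n observations with total T give posterior Gamma(α+n, β+T).
So α = 6 − 3 = 3 and β = 59 − 49 = 10.

Gamma(shape=3, rate=10)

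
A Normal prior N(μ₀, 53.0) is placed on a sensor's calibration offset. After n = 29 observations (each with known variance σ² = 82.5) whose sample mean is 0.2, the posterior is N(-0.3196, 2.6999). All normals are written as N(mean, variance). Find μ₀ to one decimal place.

μ₀ = -10.0

With known observation variance, the Normal–Normal posterior has precision τ_n = τ₀ + n/σ² and mean μ_n = (τ₀μ₀ + (n/σ²)x̄)/τ_n.
Here τ₀ = 1/53.0 = 0.018868 and τ_data = 29/82.5 = 0.351515, so τ_n = 0.370383.
Rearranging for μ₀: μ₀ = (μ_n·τ_n − τ_data·x̄)/τ₀ = (-0.3196·0.370383 − 0.351515·0.2) / 0.018868 = -0.188677/0.018868 ≈ -10.0.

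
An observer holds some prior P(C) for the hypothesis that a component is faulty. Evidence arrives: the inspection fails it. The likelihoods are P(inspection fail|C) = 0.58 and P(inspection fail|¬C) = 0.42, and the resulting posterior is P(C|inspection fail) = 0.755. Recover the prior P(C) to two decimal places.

P(C) = 0.69

In odds form, posterior odds = prior odds × likelihood ratio, so prior odds = posterior odds ÷ LR.
Posterior odds = 0.755/(1−0.755) = 3.0816. LR = 0.58/0.42 = 1.3810.
Prior odds = 3.0816/1.3810 = 2.2314, so P(C) = 2.2314/(1+2.2314) ≈ 0.69.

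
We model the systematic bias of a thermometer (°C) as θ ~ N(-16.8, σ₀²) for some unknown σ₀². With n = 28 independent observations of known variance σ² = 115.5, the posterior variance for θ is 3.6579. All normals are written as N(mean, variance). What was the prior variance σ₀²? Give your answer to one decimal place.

σ₀² = 32.3

For the Normal–Normal model with known σ², precisions add: τ_n = τ₀ + n/σ².
So 1/σ₀² = 1/3.6579 − 28/115.5 = 0.273381 − 0.242424 = 0.030957.
Hence σ₀² = 1/0.030957 ≈ 32.3.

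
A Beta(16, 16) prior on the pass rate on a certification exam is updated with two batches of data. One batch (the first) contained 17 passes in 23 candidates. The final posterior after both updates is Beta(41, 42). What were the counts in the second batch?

Sequential conjugate updates are equivalent to a single update on the pooled data, so total successes = posterior α − prior α and total failures = posterior β − prior β.
Total across both batches: 41−16=25 passes, 42−16=26 failures.
Subtract the first batch: 25−17=8 passes and 26−6=20 failures.

8 passes and 20 failures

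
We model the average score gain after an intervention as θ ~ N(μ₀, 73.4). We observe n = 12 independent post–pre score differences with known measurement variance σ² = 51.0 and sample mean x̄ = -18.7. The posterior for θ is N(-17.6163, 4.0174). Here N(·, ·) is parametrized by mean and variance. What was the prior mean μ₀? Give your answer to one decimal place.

μ₀ = 1.1

With known observation variance, the Normal–Normal posterior has precision τ_n = τ₀ + n/σ² and mean μ_n = (τ₀μ₀ + (n/σ²)x̄)/τ_n.
Here τ₀ = 1/73.4 = 0.013624 and τ_data = 12/51.0 = 0.235294, so τ_n = 0.248918.
Rearranging for μ₀: μ₀ = (μ_n·τ_n − τ_data·x̄)/τ₀ = (-17.6163·0.248918 − 0.235294·-18.7) / 0.013624 = 0.014984/0.013624 ≈ 1.1.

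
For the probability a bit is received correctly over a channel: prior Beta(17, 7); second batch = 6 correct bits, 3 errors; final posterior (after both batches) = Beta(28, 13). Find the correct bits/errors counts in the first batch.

Sequential conjugate updates are equivalent to a single update on the pooled data, so total successes = posterior α − prior α and total failures = posterior β − prior β.
Total across both batches: 28−17=11 correct bits, 13−7=6 errors.
Subtract the second batch: 11−6=5 correct bits and 6−3=3 errors.

5 correct bits and 3 errors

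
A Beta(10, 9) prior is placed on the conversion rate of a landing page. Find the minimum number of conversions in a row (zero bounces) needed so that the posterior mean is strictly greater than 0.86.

k = 46

After k conversions and 0 bounces the posterior is Beta(10+k, 9), with mean (10+k)/(10+9+k).
Set (10+k)/(19+k) > 0.86 and solve: k > (0.86·19 − 10)/(1 − 0.86) = 45.286.
The smallest integer exceeding 45.286 is 46, and checking k=46: (56)/(65) = 0.8615 > 0.86.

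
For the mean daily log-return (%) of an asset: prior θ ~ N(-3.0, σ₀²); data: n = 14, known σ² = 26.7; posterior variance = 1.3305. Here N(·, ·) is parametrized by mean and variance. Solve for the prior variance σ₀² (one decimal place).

For the Normal–Normal model with known σ², precisions add: τ_n = τ₀ + n/σ².
So 1/σ₀² = 1/1.3305 − 14/26.7 = 0.751597 − 0.524345 = 0.227252.
Hence σ₀² = 1/0.227252 ≈ 4.4.

σ₀² = 4.4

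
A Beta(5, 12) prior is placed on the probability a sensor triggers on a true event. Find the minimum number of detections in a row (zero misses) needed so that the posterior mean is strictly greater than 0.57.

After k detections and 0 misses the posterior is Beta(5+k, 12), with mean (5+k)/(5+12+k).
Set (5+k)/(17+k) > 0.57 and solve: k > (0.57·17 − 5)/(1 − 0.57) = 10.907.
The smallest integer exceeding 10.907 is 11.

k = 11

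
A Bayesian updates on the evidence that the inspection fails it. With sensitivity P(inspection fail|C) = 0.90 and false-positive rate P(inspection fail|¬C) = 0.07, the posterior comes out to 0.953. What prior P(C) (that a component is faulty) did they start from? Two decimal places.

P(C) = 0.61

In odds form, posterior odds = prior odds × likelihood ratio, so prior odds = posterior odds ÷ LR.
Posterior odds = 0.953/(1−0.953) = 20.2766. LR = 0.90/0.07 = 12.8571.
Prior odds = 20.2766/12.8571 = 1.5771, so P(C) = 1.5771/(1+1.5771) ≈ 0.61.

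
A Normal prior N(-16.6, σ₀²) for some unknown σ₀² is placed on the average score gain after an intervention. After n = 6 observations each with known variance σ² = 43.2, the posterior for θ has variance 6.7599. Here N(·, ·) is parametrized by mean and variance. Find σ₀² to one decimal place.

σ₀² = 110.6

Posterior precision equals prior precision plus data precision: 1/σ_n² = 1/σ₀² + n/σ².
So 1/σ₀² = 1/6.7599 − 6/43.2 = 0.147931 − 0.138889 = 0.009042.
Hence σ₀² = 1/0.009042 ≈ 110.6.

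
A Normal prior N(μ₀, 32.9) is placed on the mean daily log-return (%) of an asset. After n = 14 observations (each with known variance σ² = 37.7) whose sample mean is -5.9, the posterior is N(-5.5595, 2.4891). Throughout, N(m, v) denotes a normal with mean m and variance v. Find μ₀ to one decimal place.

The posterior mean is a precision-weighted average: μ_n = (τ₀μ₀ + τ_data·x̄)/(τ₀+τ_data), with τ₀=1/σ₀² and τ_data=n/σ².
Here τ₀ = 1/32.9 = 0.030395 and τ_data = 14/37.7 = 0.371353, so τ_n = 0.401748.
Rearranging for μ₀: μ₀ = (μ_n·τ_n − τ_data·x̄)/τ₀ = (-5.5595·0.401748 − 0.371353·-5.9) / 0.030395 = -0.042535/0.030395 ≈ -1.4.

μ₀ = -1.4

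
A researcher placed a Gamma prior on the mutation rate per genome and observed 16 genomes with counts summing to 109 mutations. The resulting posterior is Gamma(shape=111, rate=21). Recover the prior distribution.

Gamma–Poisson conjugacy: posterior shape = α + Σxᵢ, posterior rate = β + n.
So α = 111 − 109 = 2 and β = 21 − 16 = 5.

Gamma(shape=2, rate=5)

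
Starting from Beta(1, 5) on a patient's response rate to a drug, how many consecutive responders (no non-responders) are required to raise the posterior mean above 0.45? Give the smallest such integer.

After k responders and 0 non-responders the posterior is Beta(1+k, 5), with mean (1+k)/(1+5+k).
Set (1+k)/(6+k) > 0.45 and solve: k > (0.45·6 − 1)/(1 − 0.45) = 3.091.
The smallest integer exceeding 3.091 is 4, and checking k=4: (5)/(10) = 0.5000 > 0.45.

k = 4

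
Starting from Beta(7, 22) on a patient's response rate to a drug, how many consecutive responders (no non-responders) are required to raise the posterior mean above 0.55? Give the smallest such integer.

After k responders and 0 non-responders the posterior is Beta(7+k, 22), with mean (7+k)/(7+22+k).
Set (7+k)/(29+k) > 0.55 and solve: k > (0.55·29 − 7)/(1 − 0.55) = 19.889.
The smallest integer exceeding 19.889 is 20.

k = 20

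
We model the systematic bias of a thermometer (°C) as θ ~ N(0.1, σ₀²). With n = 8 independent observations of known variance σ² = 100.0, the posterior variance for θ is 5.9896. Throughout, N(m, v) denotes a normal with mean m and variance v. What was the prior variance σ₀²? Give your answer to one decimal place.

Posterior precision equals prior precision plus data precision: 1/σ_n² = 1/σ₀² + n/σ².
So 1/σ₀² = 1/5.9896 − 8/100.0 = 0.166956 − 0.080000 = 0.086956.
Hence σ₀² = 1/0.086956 ≈ 11.5.

σ₀² = 11.5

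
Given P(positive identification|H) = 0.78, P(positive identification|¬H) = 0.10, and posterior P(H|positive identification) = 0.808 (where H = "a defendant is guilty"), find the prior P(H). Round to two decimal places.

In odds form, posterior odds = prior odds × likelihood ratio, so prior odds = posterior odds ÷ LR.
Posterior odds = 0.808/(1−0.808) = 4.2083. LR = 0.78/0.10 = 7.8000.
Prior odds = 4.2083/7.8000 = 0.5395, so P(H) = 0.5395/(1+0.5395) ≈ 0.35.

P(H) = 0.35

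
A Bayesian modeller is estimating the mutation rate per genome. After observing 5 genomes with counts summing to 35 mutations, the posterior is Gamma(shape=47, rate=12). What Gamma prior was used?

Gamma(shape=12, rate=7)

Gamma–Poisson conjugacy: posterior shape = α + Σxᵢ, posterior rate = β + n.
So α = 47 − 35 = 12 and β = 12 − 5 = 7.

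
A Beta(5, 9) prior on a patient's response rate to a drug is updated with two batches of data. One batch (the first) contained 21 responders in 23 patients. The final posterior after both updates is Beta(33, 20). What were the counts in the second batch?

Sequential conjugate updates are equivalent to a single update on the pooled data, so total successes = posterior α − prior α and total failures = posterior β − prior β.
Total across both batches: 33−5=28 responders, 20−9=11 non-responders.
Subtract the first batch: 28−21=7 responders and 11−2=9 non-responders.

7 responders and 9 non-responders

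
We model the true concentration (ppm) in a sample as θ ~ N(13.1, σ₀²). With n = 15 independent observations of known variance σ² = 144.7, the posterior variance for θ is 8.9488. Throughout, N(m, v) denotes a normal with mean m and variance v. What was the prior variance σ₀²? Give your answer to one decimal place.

For the Normal–Normal model with known σ², precisions add: τ_n = τ₀ + n/σ².
So 1/σ₀² = 1/8.9488 − 15/144.7 = 0.111747 − 0.103663 = 0.008084.
Hence σ₀² = 1/0.008084 ≈ 123.7.

σ₀² = 123.7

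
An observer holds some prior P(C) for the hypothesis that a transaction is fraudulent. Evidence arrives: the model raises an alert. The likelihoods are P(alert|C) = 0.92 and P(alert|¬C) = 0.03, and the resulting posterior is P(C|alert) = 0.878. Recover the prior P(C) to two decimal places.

P(C) = 0.19

In odds form, posterior odds = prior odds × likelihood ratio, so prior odds = posterior odds ÷ LR.
Posterior odds = 0.878/(1−0.878) = 7.1967. LR = 0.92/0.03 = 30.6667.
Prior odds = 7.1967/30.6667 = 0.2347, so P(C) = 0.2347/(1+0.2347) ≈ 0.19.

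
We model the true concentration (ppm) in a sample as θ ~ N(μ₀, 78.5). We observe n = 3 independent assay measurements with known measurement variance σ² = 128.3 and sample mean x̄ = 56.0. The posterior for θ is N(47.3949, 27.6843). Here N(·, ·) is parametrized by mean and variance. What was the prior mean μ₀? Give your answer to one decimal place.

μ₀ = 31.6

With known observation variance, the Normal–Normal posterior has precision τ_n = τ₀ + n/σ² and mean μ_n = (τ₀μ₀ + (n/σ²)x̄)/τ_n.
Here τ₀ = 1/78.5 = 0.012739 and τ_data = 3/128.3 = 0.023383, so τ_n = 0.036122.
Rearranging for μ₀: μ₀ = (μ_n·τ_n − τ_data·x̄)/τ₀ = (47.3949·0.036122 − 0.023383·56.0) / 0.012739 = 0.402551/0.012739 ≈ 31.6.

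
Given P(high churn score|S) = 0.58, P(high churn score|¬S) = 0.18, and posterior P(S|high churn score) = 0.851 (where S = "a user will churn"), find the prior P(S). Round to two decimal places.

P(S) = 0.64

In odds form, posterior odds = prior odds × likelihood ratio, so prior odds = posterior odds ÷ LR.
Posterior odds = 0.851/(1−0.851) = 5.7114. LR = 0.58/0.18 = 3.2222.
Prior odds = 5.7114/3.2222 = 1.7725, so P(S) = 1.7725/(1+1.7725) ≈ 0.64.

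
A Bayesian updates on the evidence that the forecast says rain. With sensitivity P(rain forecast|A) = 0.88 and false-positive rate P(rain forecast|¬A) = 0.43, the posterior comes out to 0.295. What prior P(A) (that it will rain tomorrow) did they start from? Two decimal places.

P(A) = 0.17

Bayes' rule in odds form gives O(A|E) = O(A)·[P(E|A)/P(E|¬A)], hence O(A) = O(A|E)/LR.
Posterior odds = 0.295/(1−0.295) = 0.4184. LR = 0.88/0.43 = 2.0465.
Prior odds = 0.4184/2.0465 = 0.2044, so P(A) = 0.2044/(1+0.2044) ≈ 0.17.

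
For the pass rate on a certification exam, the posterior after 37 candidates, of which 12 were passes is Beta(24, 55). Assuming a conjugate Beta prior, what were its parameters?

Beta(12, 30)

Under Beta–binomial conjugacy the posterior parameters are (α+s, β+f).
Subtract the data counts: 24−12=12, 55−25=30.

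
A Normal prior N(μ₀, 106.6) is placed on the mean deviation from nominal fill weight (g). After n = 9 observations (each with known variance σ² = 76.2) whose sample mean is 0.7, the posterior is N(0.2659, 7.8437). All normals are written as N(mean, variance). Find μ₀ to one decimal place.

With known observation variance, the Normal–Normal posterior has precision τ_n = τ₀ + n/σ² and mean μ_n = (τ₀μ₀ + (n/σ²)x̄)/τ_n.
Here τ₀ = 1/106.6 = 0.009381 and τ_data = 9/76.2 = 0.118110, so τ_n = 0.127491.
Rearranging for μ₀: μ₀ = (μ_n·τ_n − τ_data·x̄)/τ₀ = (0.2659·0.127491 − 0.118110·0.7) / 0.009381 = -0.048777/0.009381 ≈ -5.2.

μ₀ = -5.2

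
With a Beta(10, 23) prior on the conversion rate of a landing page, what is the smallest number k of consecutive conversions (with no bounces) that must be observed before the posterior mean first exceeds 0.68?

k = 39

After k conversions and 0 bounces the posterior is Beta(10+k, 23), with mean (10+k)/(10+23+k).
Set (10+k)/(33+k) > 0.68 and solve: k > (0.68·33 − 10)/(1 − 0.68) = 38.875.
The smallest integer exceeding 38.875 is 39, and checking k=39: (49)/(72) = 0.6806 > 0.68.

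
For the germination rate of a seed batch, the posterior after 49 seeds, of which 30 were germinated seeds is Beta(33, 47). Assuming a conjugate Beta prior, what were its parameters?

Beta(3, 28)

A Beta(α, β) prior with s successes and f failures in binomial data gives a Beta(α+s, β+f) posterior.
So α = 33 − 30 = 3 and β = 47 − 19 = 28.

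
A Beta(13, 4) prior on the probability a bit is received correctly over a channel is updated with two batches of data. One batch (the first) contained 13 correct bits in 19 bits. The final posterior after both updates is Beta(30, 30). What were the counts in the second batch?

Sequential conjugate updates are equivalent to a single update on the pooled data, so total successes = posterior α − prior α and total failures = posterior β − prior β.
Total across both batches: 30−13=17 correct bits, 30−4=26 errors.
Subtract the first batch: 17−13=4 correct bits and 26−6=20 errors.

4 correct bits and 20 errors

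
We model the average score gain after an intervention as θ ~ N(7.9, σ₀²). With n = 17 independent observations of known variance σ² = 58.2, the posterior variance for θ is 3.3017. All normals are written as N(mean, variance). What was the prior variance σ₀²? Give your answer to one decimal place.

σ₀² = 92.8

Posterior precision equals prior precision plus data precision: 1/σ_n² = 1/σ₀² + n/σ².
So 1/σ₀² = 1/3.3017 − 17/58.2 = 0.302874 − 0.292096 = 0.010778.
Hence σ₀² = 1/0.010778 ≈ 92.8.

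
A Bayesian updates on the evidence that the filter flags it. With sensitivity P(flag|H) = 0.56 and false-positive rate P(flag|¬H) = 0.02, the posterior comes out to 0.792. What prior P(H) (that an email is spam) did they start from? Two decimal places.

Bayes' rule in odds form gives O(H|E) = O(H)·[P(E|H)/P(E|¬H)], hence O(H) = O(H|E)/LR.
Posterior odds = 0.792/(1−0.792) = 3.8077. LR = 0.56/0.02 = 28.0000.
Prior odds = 3.8077/28.0000 = 0.1360, so P(H) = 0.1360/(1+0.1360) ≈ 0.12.

P(H) = 0.12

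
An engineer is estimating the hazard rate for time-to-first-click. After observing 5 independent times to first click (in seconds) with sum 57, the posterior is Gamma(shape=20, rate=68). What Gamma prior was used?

Gamma–exponential conjugacy: posterior shape = α + n, posterior rate = β + Σtᵢ.
So α = 20 − 5 = 15 and β = 68 − 57 = 11.

Gamma(shape=15, rate=11)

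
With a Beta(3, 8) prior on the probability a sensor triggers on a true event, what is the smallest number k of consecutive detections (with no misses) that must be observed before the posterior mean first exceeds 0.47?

k = 5

After k detections and 0 misses the posterior is Beta(3+k, 8), with mean (3+k)/(3+8+k).
Set (3+k)/(11+k) > 0.47 and solve: k > (0.47·11 − 3)/(1 − 0.47) = 4.094.
The smallest integer exceeding 4.094 is 5.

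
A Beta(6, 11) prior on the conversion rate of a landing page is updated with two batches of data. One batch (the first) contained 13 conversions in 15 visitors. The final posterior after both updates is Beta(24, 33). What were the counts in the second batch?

5 conversions and 20 bounces

Because Beta–binomial updating is additive in the counts, the combined data contributed (α_post−α_prior, β_post−β_prior) successes and failures.
Total across both batches: 24−6=18 conversions, 33−11=22 bounces.
Subtract the first batch: 18−13=5 conversions and 22−2=20 bounces.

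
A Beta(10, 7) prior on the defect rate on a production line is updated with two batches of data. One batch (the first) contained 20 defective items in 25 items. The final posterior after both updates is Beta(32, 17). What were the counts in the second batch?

Sequential conjugate updates are equivalent to a single update on the pooled data, so total successes = posterior α − prior α and total failures = posterior β − prior β.
Total across both batches: 32−10=22 defective items, 17−7=10 good items.
Subtract the first batch: 22−20=2 defective items and 10−5=5 good items.

2 defective items and 5 good items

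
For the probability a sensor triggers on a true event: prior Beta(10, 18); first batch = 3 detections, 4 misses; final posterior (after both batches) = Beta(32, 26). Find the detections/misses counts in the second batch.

Sequential conjugate updates are equivalent to a single update on the pooled data, so total successes = posterior α − prior α and total failures = posterior β − prior β.
Total across both batches: 32−10=22 detections, 26−18=8 misses.
Subtract the first batch: 22−3=19 detections and 8−4=4 misses.

19 detections and 4 misses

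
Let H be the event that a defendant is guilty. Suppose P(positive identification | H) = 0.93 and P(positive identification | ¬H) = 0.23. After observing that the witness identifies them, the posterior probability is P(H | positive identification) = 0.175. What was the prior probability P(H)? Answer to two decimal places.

P(H) = 0.05

In odds form, posterior odds = prior odds × likelihood ratio, so prior odds = posterior odds ÷ LR.
Posterior odds = 0.175/(1−0.175) = 0.2121. LR = 0.93/0.23 = 4.0435.
Prior odds = 0.2121/4.0435 = 0.0525, so P(H) = 0.0525/(1+0.0525) ≈ 0.05.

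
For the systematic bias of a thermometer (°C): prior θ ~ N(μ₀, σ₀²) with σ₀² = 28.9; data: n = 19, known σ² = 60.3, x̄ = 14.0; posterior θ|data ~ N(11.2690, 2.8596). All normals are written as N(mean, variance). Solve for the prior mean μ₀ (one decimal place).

μ₀ = -13.6

With known observation variance, the Normal–Normal posterior has precision τ_n = τ₀ + n/σ² and mean μ_n = (τ₀μ₀ + (n/σ²)x̄)/τ_n.
Here τ₀ = 1/28.9 = 0.034602 and τ_data = 19/60.3 = 0.315091, so τ_n = 0.349693.
Rearranging for μ₀: μ₀ = (μ_n·τ_n − τ_data·x̄)/τ₀ = (11.2690·0.349693 − 0.315091·14.0) / 0.034602 = -0.470584/0.034602 ≈ -13.6.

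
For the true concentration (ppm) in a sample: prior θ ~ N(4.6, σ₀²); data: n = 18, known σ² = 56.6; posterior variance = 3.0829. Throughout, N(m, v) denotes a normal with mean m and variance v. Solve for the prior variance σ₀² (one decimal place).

σ₀² = 157.5

For the Normal–Normal model with known σ², precisions add: τ_n = τ₀ + n/σ².
So 1/σ₀² = 1/3.0829 − 18/56.6 = 0.324370 − 0.318021 = 0.006349.
Hence σ₀² = 1/0.006349 ≈ 157.5.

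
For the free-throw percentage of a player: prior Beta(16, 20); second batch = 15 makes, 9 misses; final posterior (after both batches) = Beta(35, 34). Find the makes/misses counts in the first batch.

4 makes and 5 misses

Because Beta–binomial updating is additive in the counts, the combined data contributed (α_post−α_prior, β_post−β_prior) successes and failures.
Total across both batches: 35−16=19 makes, 34−20=14 misses.
Subtract the second batch: 19−15=4 makes and 14−9=5 misses.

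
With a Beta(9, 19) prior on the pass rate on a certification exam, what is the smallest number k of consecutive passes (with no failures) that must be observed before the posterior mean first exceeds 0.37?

After k passes and 0 failures the posterior is Beta(9+k, 19), with mean (9+k)/(9+19+k).
Set (9+k)/(28+k) > 0.37 and solve: k > (0.37·28 − 9)/(1 − 0.37) = 2.159.
The smallest integer exceeding 2.159 is 3, and checking k=3: (12)/(31) = 0.3871 > 0.37.

k = 3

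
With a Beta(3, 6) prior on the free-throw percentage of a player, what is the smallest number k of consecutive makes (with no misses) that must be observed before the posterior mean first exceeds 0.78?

After k makes and 0 misses the posterior is Beta(3+k, 6), with mean (3+k)/(3+6+k).
Set (3+k)/(9+k) > 0.78 and solve: k > (0.78·9 − 3)/(1 − 0.78) = 18.273.
The smallest integer exceeding 18.273 is 19, and checking k=19: (22)/(28) = 0.7857 > 0.78.

k = 19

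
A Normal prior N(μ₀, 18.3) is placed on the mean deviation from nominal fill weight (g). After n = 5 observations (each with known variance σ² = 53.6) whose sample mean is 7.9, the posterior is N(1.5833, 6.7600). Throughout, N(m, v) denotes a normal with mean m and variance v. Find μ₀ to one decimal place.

The posterior mean is a precision-weighted average: μ_n = (τ₀μ₀ + τ_data·x̄)/(τ₀+τ_data), with τ₀=1/σ₀² and τ_data=n/σ².
Here τ₀ = 1/18.3 = 0.054645 and τ_data = 5/53.6 = 0.093284, so τ_n = 0.147929.
Rearranging for μ₀: μ₀ = (μ_n·τ_n − τ_data·x̄)/τ₀ = (1.5833·0.147929 − 0.093284·7.9) / 0.054645 = -0.502728/0.054645 ≈ -9.2.

μ₀ = -9.2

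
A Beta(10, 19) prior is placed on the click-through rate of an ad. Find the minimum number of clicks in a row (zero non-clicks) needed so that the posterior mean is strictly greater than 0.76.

After k clicks and 0 non-clicks the posterior is Beta(10+k, 19), with mean (10+k)/(10+19+k).
Set (10+k)/(29+k) > 0.76 and solve: k > (0.76·29 − 10)/(1 − 0.76) = 50.167.
The smallest integer exceeding 50.167 is 51.

k = 51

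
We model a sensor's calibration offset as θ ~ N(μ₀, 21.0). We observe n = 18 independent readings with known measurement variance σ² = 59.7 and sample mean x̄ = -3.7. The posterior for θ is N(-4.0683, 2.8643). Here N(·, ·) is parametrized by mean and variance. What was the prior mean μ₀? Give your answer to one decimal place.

μ₀ = -6.4

The posterior mean is a precision-weighted average: μ_n = (τ₀μ₀ + τ_data·x̄)/(τ₀+τ_data), with τ₀=1/σ₀² and τ_data=n/σ².
Here τ₀ = 1/21.0 = 0.047619 and τ_data = 18/59.7 = 0.301508, so τ_n = 0.349127.
Rearranging for μ₀: μ₀ = (μ_n·τ_n − τ_data·x̄)/τ₀ = (-4.0683·0.349127 − 0.301508·-3.7) / 0.047619 = -0.304774/0.047619 ≈ -6.4.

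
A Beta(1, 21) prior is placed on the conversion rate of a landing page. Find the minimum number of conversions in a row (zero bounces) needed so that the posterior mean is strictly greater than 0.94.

After k conversions and 0 bounces the posterior is Beta(1+k, 21), with mean (1+k)/(1+21+k).
Set (1+k)/(22+k) > 0.94 and solve: k > (0.94·22 − 1)/(1 − 0.94) = 328.000.
The smallest integer exceeding 328.000 is 329.

k = 329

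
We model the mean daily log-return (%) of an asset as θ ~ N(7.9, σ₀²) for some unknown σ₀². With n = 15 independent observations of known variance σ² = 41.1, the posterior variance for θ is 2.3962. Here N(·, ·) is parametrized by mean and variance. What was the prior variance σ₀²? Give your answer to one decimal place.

σ₀² = 19.1

Posterior precision equals prior precision plus data precision: 1/σ_n² = 1/σ₀² + n/σ².
So 1/σ₀² = 1/2.3962 − 15/41.1 = 0.417327 − 0.364964 = 0.052363.
Hence σ₀² = 1/0.052363 ≈ 19.1.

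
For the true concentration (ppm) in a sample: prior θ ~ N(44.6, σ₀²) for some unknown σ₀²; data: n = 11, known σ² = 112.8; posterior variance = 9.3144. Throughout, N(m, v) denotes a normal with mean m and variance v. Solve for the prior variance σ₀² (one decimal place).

σ₀² = 101.6

Posterior precision equals prior precision plus data precision: 1/σ_n² = 1/σ₀² + n/σ².
So 1/σ₀² = 1/9.3144 − 11/112.8 = 0.107361 − 0.097518 = 0.009843.
Hence σ₀² = 1/0.009843 ≈ 101.6.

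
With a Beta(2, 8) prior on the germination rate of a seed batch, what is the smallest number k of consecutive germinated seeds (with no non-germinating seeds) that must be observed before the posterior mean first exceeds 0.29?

k = 2

After k germinated seeds and 0 non-germinating seeds the posterior is Beta(2+k, 8), with mean (2+k)/(2+8+k).
Set (2+k)/(10+k) > 0.29 and solve: k > (0.29·10 − 2)/(1 − 0.29) = 1.268.
The smallest integer exceeding 1.268 is 2, and checking k=2: (4)/(12) = 0.3333 > 0.29.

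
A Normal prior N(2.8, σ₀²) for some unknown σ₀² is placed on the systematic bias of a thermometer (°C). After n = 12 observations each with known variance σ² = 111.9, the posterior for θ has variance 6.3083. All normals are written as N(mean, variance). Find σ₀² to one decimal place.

For the Normal–Normal model with known σ², precisions add: τ_n = τ₀ + n/σ².
So 1/σ₀² = 1/6.3083 − 12/111.9 = 0.158521 − 0.107239 = 0.051282.
Hence σ₀² = 1/0.051282 ≈ 19.5.

σ₀² = 19.5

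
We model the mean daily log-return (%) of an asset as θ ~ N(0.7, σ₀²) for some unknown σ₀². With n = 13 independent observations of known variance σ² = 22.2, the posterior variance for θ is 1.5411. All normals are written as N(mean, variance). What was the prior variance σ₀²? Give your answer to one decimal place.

Posterior precision equals prior precision plus data precision: 1/σ_n² = 1/σ₀² + n/σ².
So 1/σ₀² = 1/1.5411 − 13/22.2 = 0.648887 − 0.585586 = 0.063301.
Hence σ₀² = 1/0.063301 ≈ 15.8.

σ₀² = 15.8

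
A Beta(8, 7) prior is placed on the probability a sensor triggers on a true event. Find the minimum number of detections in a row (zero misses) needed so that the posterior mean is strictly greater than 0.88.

After k detections and 0 misses the posterior is Beta(8+k, 7), with mean (8+k)/(8+7+k).
Set (8+k)/(15+k) > 0.88 and solve: k > (0.88·15 − 8)/(1 − 0.88) = 43.333.
The smallest integer exceeding 43.333 is 44.

k = 44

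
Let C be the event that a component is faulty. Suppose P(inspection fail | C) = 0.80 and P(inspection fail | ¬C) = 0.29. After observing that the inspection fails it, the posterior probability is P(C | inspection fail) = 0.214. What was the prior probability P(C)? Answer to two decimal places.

In odds form, posterior odds = prior odds × likelihood ratio, so prior odds = posterior odds ÷ LR.
Posterior odds = 0.214/(1−0.214) = 0.2723. LR = 0.80/0.29 = 2.7586.
Prior odds = 0.2723/2.7586 = 0.0987, so P(C) = 0.0987/(1+0.0987) ≈ 0.09.

P(C) = 0.09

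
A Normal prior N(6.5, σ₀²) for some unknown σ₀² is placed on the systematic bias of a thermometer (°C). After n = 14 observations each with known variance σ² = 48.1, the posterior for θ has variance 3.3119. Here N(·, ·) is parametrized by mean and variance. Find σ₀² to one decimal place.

σ₀² = 91.9

For the Normal–Normal model with known σ², precisions add: τ_n = τ₀ + n/σ².
So 1/σ₀² = 1/3.3119 − 14/48.1 = 0.301941 − 0.291060 = 0.010881.
Hence σ₀² = 1/0.010881 ≈ 91.9.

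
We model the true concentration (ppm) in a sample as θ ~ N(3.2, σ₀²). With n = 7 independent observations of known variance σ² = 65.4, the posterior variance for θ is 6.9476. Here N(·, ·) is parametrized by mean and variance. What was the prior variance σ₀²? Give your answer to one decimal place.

For the Normal–Normal model with known σ², precisions add: τ_n = τ₀ + n/σ².
So 1/σ₀² = 1/6.9476 − 7/65.4 = 0.143935 − 0.107034 = 0.036901.
Hence σ₀² = 1/0.036901 ≈ 27.1.

σ₀² = 27.1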